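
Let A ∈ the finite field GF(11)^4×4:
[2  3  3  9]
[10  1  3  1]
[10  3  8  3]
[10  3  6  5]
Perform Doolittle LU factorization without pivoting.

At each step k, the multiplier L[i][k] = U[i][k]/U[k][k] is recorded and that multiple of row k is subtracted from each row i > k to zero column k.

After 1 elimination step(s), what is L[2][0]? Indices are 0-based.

L[2][0] = 5

Step 1: pivot at (0,0) is 2.
  row1 ← row1 − (5)·row0  ⇒  L[1][0]=5, U row1=(0, 8, 10, 0)
  row2 ← row2 − (5)·row0  ⇒  L[2][0]=5, U row2=(0, 10, 4, 2)
  row3 ← row3 − (5)·row0  ⇒  L[3][0]=5, U row3=(0, 10, 2, 4)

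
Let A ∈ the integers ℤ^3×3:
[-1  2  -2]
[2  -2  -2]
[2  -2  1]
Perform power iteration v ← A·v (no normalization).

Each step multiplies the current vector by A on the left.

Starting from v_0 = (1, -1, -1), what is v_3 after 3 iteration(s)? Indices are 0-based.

v_3 = (-25, 76, 43)

v_0 = (1, -1, -1).
v_1 = A·v_0 = (-1, 6, 3).
v_2 = A·v_1 = (7, -20, -11).
v_3 = A·v_2 = (-25, 76, 43).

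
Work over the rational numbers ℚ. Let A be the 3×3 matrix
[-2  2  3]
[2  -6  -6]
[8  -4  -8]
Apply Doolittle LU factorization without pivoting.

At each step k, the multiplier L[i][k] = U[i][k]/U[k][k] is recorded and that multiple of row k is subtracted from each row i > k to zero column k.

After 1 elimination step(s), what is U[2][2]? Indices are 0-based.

k=0: U[0][0]=-2
  eliminate (1,0): mult=-1, new row 1: (0, -4, -3); set L[1][0]=-1
  eliminate (2,0): mult=-4, new row 2: (0, 4, 4); set L[2][0]=-4

U[2][2] = 4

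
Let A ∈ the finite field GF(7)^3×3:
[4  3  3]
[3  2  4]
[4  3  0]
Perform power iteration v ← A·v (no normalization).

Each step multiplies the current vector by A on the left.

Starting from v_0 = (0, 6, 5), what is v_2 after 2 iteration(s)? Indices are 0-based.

v_2 = (2, 4, 4)

v_0 = (0, 6, 5).
v_1 = A·v_0 = (5, 4, 4).
v_2 = A·v_1 = (2, 4, 4).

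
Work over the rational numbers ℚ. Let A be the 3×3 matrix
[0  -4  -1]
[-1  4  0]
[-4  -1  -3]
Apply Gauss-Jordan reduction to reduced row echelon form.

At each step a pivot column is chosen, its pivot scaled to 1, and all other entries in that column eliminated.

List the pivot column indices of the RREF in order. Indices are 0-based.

pivot columns: 0, 1, 2

step 1: exchange rows 0,1
step 1: normalize row 0 (÷-1) = (1, -4, 0)
  row 2: subtract -4×row0 = (0, -17, -3)
step 2: normalize row 1 (÷-4) = (0, 1, 1/4)
  row 0: subtract -4×row1 = (1, 0, 1)
  row 2: subtract -17×row1 = (0, 0, 5/4)
step 3: normalize row 2 (÷5/4) = (0, 0, 1)
  row 0: subtract 1×row2 = (1, 0, 0)
  row 1: subtract 1/4×row2 = (0, 1, 0)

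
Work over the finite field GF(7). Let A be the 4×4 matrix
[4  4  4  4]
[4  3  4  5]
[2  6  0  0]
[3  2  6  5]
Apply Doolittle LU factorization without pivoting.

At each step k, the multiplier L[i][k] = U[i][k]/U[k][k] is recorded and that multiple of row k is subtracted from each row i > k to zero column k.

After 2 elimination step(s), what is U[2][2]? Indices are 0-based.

Step 1: pivot at (0,0) is 4.
  row1 ← row1 − (1)·row0  ⇒  L[1][0]=1, U row1=(0, 6, 0, 1)
  row2 ← row2 − (4)·row0  ⇒  L[2][0]=4, U row2=(0, 4, 5, 5)
  row3 ← row3 − (6)·row0  ⇒  L[3][0]=6, U row3=(0, 6, 3, 2)
Step 2: pivot at (1,1) is 6.
  row2 ← row2 − (3)·row1  ⇒  L[2][1]=3, U row2=(0, 0, 5, 2)
  row3 ← row3 − (1)·row1  ⇒  L[3][1]=1, U row3=(0, 0, 3, 1)

U[2][2] = 5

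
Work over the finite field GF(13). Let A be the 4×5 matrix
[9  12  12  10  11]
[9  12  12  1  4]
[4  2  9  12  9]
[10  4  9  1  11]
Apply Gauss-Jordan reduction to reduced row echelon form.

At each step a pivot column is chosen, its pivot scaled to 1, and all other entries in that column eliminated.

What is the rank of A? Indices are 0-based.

rank = 4

step 1: normalize row 0 (÷9) = (1, 10, 10, 4, 7)
  row 1: subtract 9×row0 = (0, 0, 0, 4, 6)
  row 2: subtract 4×row0 = (0, 1, 8, 9, 7)
  row 3: subtract 10×row0 = (0, 8, 0, 0, 6)
step 2: exchange rows 1,2
step 2: normalize row 1 (÷1) = (0, 1, 8, 9, 7)
  row 0: subtract 10×row1 = (1, 0, 8, 5, 2)
  row 3: subtract 8×row1 = (0, 0, 1, 6, 2)
step 3: exchange rows 2,3
step 3: normalize row 2 (÷1) = (0, 0, 1, 6, 2)
  row 0: subtract 8×row2 = (1, 0, 0, 9, 12)
  row 1: subtract 8×row2 = (0, 1, 0, 0, 4)
step 4: normalize row 3 (÷4) = (0, 0, 0, 1, 8)
  row 0: subtract 9×row3 = (1, 0, 0, 0, 5)
  row 2: subtract 6×row3 = (0, 0, 1, 0, 6)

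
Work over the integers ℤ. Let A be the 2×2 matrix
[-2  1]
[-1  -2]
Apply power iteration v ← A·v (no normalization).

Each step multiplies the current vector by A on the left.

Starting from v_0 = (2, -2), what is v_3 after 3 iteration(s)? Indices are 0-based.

v_3 = (-26, -18)

v_0 = (2, -2).
v_1 = A·v_0 = (-6, 2).
v_2 = A·v_1 = (14, 2).
v_3 = A·v_2 = (-26, -18).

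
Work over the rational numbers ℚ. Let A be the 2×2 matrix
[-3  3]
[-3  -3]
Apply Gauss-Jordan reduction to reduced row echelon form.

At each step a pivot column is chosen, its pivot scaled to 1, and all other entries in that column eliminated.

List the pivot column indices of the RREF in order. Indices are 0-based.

pivot columns: 0, 1

pivot(0,0)=-3: scale R0 → (1, -1)
  clear (1,0): R1 −= (-3)R0 → (0, -6)
pivot(1,1)=-6: scale R1 → (0, 1)
  clear (0,1): R0 −= (-1)R1 → (1, 0)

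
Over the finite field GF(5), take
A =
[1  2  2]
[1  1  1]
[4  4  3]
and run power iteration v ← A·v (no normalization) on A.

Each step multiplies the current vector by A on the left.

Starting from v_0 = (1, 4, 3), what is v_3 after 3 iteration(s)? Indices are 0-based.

v_0 = (1, 4, 3).
v_1 = A·v_0 = (0, 3, 4).
v_2 = A·v_1 = (4, 2, 4).
v_3 = A·v_2 = (1, 0, 1).

v_3 = (1, 0, 1)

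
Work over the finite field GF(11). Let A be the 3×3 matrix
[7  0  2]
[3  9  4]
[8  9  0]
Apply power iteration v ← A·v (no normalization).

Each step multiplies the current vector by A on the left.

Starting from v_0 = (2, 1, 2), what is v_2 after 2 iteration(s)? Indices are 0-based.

v_0 = (2, 1, 2).
v_1 = A·v_0 = (7, 1, 3).
v_2 = A·v_1 = (0, 9, 10).

v_2 = (0, 9, 10)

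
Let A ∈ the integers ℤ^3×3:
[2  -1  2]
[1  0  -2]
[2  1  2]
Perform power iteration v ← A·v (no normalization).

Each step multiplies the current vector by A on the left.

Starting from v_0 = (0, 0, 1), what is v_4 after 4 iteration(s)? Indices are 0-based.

v_0 = (0, 0, 1).
v_1 = A·v_0 = (2, -2, 2).
v_2 = A·v_1 = (10, -2, 6).
v_3 = A·v_2 = (34, -2, 30).
v_4 = A·v_3 = (130, -26, 126).

v_4 = (130, -26, 126)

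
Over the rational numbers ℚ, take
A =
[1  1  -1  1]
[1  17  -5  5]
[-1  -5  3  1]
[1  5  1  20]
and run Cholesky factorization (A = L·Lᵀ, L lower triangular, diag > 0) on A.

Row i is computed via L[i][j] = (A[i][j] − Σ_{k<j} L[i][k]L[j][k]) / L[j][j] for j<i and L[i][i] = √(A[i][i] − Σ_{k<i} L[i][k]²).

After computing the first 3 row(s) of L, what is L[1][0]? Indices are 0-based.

L[1][0] = 1

Step 1: L[0][0] = √(1) = 1.
  L[1][0] = (1) / L[0][0] = 1.
Step 2: L[1][1] = √(16) = 4.
  L[2][0] = (-1) / L[0][0] = -1.
  L[2][1] = (-4) / L[1][1] = -1.
Step 3: L[2][2] = √(1) = 1.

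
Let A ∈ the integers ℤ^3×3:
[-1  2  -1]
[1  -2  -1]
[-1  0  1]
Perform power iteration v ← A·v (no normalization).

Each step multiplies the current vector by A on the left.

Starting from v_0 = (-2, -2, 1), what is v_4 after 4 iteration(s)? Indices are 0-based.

v_4 = (44, -52, 28)

v_0 = (-2, -2, 1).
v_1 = A·v_0 = (-3, 1, 3).
v_2 = A·v_1 = (2, -8, 6).
v_3 = A·v_2 = (-24, 12, 4).
v_4 = A·v_3 = (44, -52, 28).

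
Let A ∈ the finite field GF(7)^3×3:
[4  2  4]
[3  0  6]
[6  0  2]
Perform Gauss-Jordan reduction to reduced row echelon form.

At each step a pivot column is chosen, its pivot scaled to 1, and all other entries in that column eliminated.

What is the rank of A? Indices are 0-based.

rank = 3

[1] R0 /= 4  ⇒  (1, 4, 1)
     R1 -= 3·R0  ⇒  (0, 2, 3)
     R2 -= 6·R0  ⇒  (0, 4, 3)
[2] R1 /= 2  ⇒  (0, 1, 5)
     R0 -= 4·R1  ⇒  (1, 0, 2)
     R2 -= 4·R1  ⇒  (0, 0, 4)
[3] R2 /= 4  ⇒  (0, 0, 1)
     R0 -= 2·R2  ⇒  (1, 0, 0)
     R1 -= 5·R2  ⇒  (0, 1, 0)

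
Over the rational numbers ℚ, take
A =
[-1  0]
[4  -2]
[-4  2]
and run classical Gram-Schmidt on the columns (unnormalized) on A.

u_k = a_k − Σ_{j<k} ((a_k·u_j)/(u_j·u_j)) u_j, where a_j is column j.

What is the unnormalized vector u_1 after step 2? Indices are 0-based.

Step 1: u_0 = a_0 = (-1, 4, -4).
Step 2: u_1 = a_1 − (-16/33)·u_0 = (-16/33, -2/33, 2/33).

u_1 = (-16/33, -2/33, 2/33)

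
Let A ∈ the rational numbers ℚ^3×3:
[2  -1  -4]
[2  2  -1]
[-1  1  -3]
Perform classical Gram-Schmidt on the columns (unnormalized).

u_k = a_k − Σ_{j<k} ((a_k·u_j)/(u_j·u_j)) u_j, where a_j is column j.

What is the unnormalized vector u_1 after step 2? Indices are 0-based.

Step 1: u_0 = a_0 = (2, 2, -1).
Step 2: u_1 = a_1 − (1/9)·u_0 = (-11/9, 16/9, 10/9).

u_1 = (-11/9, 16/9, 10/9)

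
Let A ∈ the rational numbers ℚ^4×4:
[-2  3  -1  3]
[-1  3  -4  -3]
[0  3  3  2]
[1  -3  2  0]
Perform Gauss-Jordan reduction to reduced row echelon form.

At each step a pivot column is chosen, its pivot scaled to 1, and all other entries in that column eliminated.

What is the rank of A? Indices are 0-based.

rank = 4

pivot(0,0)=-2: scale R0 → (1, -3/2, 1/2, -3/2)
  clear (1,0): R1 −= (-1)R0 → (0, 3/2, -7/2, -9/2)
  clear (3,0): R3 −= (1)R0 → (0, -3/2, 3/2, 3/2)
pivot(1,1)=3/2: scale R1 → (0, 1, -7/3, -3)
  clear (0,1): R0 −= (-3/2)R1 → (1, 0, -3, -6)
  clear (2,1): R2 −= (3)R1 → (0, 0, 10, 11)
  clear (3,1): R3 −= (-3/2)R1 → (0, 0, -2, -3)
pivot(2,2)=10: scale R2 → (0, 0, 1, 11/10)
  clear (0,2): R0 −= (-3)R2 → (1, 0, 0, -27/10)
  clear (1,2): R1 −= (-7/3)R2 → (0, 1, 0, -13/30)
  clear (3,2): R3 −= (-2)R2 → (0, 0, 0, -4/5)
pivot(3,3)=-4/5: scale R3 → (0, 0, 0, 1)
  clear (0,3): R0 −= (-27/10)R3 → (1, 0, 0, 0)
  clear (1,3): R1 −= (-13/30)R3 → (0, 1, 0, 0)
  clear (2,3): R2 −= (11/10)R3 → (0, 0, 1, 0)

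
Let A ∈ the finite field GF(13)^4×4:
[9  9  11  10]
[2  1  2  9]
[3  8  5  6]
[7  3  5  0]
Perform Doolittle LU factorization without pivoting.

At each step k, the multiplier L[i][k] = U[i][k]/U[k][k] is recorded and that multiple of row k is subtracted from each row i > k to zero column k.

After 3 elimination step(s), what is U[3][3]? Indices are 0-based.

U[3][3] = 9

Step 1: pivot at (0,0) is 9.
  row1 ← row1 − (6)·row0  ⇒  L[1][0]=6, U row1=(0, 12, 1, 1)
  row2 ← row2 − (9)·row0  ⇒  L[2][0]=9, U row2=(0, 5, 10, 7)
  row3 ← row3 − (8)·row0  ⇒  L[3][0]=8, U row3=(0, 9, 8, 11)
Step 2: pivot at (1,1) is 12.
  row2 ← row2 − (8)·row1  ⇒  L[2][1]=8, U row2=(0, 0, 2, 12)
  row3 ← row3 − (4)·row1  ⇒  L[3][1]=4, U row3=(0, 0, 4, 7)
Step 3: pivot at (2,2) is 2.
  row3 ← row3 − (2)·row2  ⇒  L[3][2]=2, U row3=(0, 0, 0, 9)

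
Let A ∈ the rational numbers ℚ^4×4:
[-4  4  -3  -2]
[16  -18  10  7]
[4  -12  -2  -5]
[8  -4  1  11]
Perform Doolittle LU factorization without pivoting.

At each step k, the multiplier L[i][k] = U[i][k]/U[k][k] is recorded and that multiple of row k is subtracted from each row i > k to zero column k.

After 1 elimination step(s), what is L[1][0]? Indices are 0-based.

k=0: U[0][0]=-4
  eliminate (1,0): mult=-4, new row 1: (0, -2, -2, -1); set L[1][0]=-4
  eliminate (2,0): mult=-1, new row 2: (0, -8, -5, -7); set L[2][0]=-1
  eliminate (3,0): mult=-2, new row 3: (0, 4, -5, 7); set L[3][0]=-2

L[1][0] = -4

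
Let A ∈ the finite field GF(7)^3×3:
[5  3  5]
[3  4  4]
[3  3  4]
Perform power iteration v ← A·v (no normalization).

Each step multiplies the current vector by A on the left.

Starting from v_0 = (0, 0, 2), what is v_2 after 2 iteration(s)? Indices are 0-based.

v_0 = (0, 0, 2).
v_1 = A·v_0 = (3, 1, 1).
v_2 = A·v_1 = (2, 3, 2).

v_2 = (2, 3, 2)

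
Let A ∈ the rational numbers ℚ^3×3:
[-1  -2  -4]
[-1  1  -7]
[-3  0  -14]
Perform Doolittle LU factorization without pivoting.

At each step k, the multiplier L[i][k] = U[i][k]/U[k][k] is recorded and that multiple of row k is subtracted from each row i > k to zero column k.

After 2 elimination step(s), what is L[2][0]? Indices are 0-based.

L[2][0] = 3

k=0: U[0][0]=-1
  eliminate (1,0): mult=1, new row 1: (0, 3, -3); set L[1][0]=1
  eliminate (2,0): mult=3, new row 2: (0, 6, -2); set L[2][0]=3
k=1: U[1][1]=3
  eliminate (2,1): mult=2, new row 2: (0, 0, 4); set L[2][1]=2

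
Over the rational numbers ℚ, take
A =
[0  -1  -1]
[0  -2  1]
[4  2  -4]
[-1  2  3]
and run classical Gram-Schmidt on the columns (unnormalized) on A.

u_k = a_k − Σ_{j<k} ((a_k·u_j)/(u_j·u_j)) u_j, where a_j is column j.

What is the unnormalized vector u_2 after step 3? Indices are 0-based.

Step 1: u_0 = a_0 = (0, 0, 4, -1).
Step 2: u_1 = a_1 − (6/17)·u_0 = (-1, -2, 10/17, 40/17).
Step 3: u_2 = a_2 − (-19/17)·u_0 − (63/185)·u_1 = (-122/185, 311/185, 10/37, 40/37).

u_2 = (-122/185, 311/185, 10/37, 40/37)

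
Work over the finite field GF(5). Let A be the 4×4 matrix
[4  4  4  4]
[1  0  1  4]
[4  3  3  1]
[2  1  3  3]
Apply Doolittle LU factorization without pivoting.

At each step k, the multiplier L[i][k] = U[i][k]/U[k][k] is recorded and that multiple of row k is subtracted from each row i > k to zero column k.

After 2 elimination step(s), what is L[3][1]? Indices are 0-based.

Step 1: pivot at (0,0) is 4.
  row1 ← row1 − (4)·row0  ⇒  L[1][0]=4, U row1=(0, 4, 0, 3)
  row2 ← row2 − (1)·row0  ⇒  L[2][0]=1, U row2=(0, 4, 4, 2)
  row3 ← row3 − (3)·row0  ⇒  L[3][0]=3, U row3=(0, 4, 1, 1)
Step 2: pivot at (1,1) is 4.
  row2 ← row2 − (1)·row1  ⇒  L[2][1]=1, U row2=(0, 0, 4, 4)
  row3 ← row3 − (1)·row1  ⇒  L[3][1]=1, U row3=(0, 0, 1, 3)

L[3][1] = 1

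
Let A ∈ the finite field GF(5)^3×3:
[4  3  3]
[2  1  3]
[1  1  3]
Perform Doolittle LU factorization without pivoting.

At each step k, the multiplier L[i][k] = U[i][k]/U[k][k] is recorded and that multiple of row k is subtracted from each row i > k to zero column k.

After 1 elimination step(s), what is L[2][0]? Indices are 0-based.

k=0: U[0][0]=4
  eliminate (1,0): mult=3, new row 1: (0, 2, 4); set L[1][0]=3
  eliminate (2,0): mult=4, new row 2: (0, 4, 1); set L[2][0]=4

L[2][0] = 4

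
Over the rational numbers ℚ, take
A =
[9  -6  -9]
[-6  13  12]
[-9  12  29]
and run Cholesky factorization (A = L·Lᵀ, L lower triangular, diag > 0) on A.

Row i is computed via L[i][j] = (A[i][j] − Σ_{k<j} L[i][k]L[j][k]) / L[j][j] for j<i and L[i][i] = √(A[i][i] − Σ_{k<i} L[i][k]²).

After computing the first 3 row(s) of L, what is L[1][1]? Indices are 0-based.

L[1][1] = 3

Step 1: L[0][0] = √(9) = 3.
  L[1][0] = (-6) / L[0][0] = -2.
Step 2: L[1][1] = √(9) = 3.
  L[2][0] = (-9) / L[0][0] = -3.
  L[2][1] = (6) / L[1][1] = 2.
Step 3: L[2][2] = √(16) = 4.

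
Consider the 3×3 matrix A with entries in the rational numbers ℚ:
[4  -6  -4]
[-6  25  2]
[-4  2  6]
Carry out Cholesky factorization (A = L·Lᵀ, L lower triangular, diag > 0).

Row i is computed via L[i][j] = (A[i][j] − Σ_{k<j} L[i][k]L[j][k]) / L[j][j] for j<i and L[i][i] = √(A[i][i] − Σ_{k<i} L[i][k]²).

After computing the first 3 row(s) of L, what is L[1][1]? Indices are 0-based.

Step 1: L[0][0] = √(4) = 2.
  L[1][0] = (-6) / L[0][0] = -3.
Step 2: L[1][1] = √(16) = 4.
  L[2][0] = (-4) / L[0][0] = -2.
  L[2][1] = (-4) / L[1][1] = -1.
Step 3: L[2][2] = √(1) = 1.

L[1][1] = 4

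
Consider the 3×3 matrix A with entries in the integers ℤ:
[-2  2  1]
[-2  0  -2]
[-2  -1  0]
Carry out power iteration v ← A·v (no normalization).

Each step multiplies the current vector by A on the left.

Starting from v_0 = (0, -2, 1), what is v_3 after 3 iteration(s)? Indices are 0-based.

v_3 = (4, -24, -10)

v_0 = (0, -2, 1).
v_1 = A·v_0 = (-3, -2, 2).
v_2 = A·v_1 = (4, 2, 8).
v_3 = A·v_2 = (4, -24, -10).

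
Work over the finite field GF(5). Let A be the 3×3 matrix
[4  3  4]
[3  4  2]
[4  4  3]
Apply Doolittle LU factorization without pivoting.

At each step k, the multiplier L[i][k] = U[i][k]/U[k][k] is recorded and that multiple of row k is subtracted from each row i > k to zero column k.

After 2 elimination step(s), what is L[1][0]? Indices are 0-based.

[col 0] pivot 4
  R1 -= 2*R0 → (0, 3, 4)  (L[1][0] := 2)
  R2 -= 1*R0 → (0, 1, 4)  (L[2][0] := 1)
[col 1] pivot 3
  R2 -= 2*R1 → (0, 0, 1)  (L[2][1] := 2)

L[1][0] = 2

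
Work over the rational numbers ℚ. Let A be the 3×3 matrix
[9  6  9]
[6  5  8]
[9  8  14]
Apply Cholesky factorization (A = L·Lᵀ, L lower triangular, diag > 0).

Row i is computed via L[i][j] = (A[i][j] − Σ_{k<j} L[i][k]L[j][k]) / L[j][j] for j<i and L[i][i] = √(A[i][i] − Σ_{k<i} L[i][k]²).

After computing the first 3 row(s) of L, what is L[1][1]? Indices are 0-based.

L[1][1] = 1

Step 1: L[0][0] = √(9) = 3.
  L[1][0] = (6) / L[0][0] = 2.
Step 2: L[1][1] = √(1) = 1.
  L[2][0] = (9) / L[0][0] = 3.
  L[2][1] = (2) / L[1][1] = 2.
Step 3: L[2][2] = √(1) = 1.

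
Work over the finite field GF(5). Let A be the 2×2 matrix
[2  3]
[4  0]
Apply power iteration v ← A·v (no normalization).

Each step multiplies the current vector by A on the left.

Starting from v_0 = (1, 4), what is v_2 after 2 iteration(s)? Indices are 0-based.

v_2 = (0, 1)

v_0 = (1, 4).
v_1 = A·v_0 = (4, 4).
v_2 = A·v_1 = (0, 1).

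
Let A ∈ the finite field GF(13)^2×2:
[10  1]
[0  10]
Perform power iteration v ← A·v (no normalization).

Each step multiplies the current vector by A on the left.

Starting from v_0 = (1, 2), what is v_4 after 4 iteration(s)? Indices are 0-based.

v_4 = (8, 6)

v_0 = (1, 2).
v_1 = A·v_0 = (12, 7).
v_2 = A·v_1 = (10, 5).
v_3 = A·v_2 = (1, 11).
v_4 = A·v_3 = (8, 6).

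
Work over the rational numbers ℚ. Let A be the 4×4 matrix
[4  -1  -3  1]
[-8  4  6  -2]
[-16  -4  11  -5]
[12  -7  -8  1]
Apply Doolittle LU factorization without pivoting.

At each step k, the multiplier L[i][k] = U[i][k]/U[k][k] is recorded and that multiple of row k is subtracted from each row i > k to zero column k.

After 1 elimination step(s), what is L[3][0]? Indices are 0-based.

L[3][0] = 3

Step 1: pivot at (0,0) is 4.
  row1 ← row1 − (-2)·row0  ⇒  L[1][0]=-2, U row1=(0, 2, 0, 0)
  row2 ← row2 − (-4)·row0  ⇒  L[2][0]=-4, U row2=(0, -8, -1, -1)
  row3 ← row3 − (3)·row0  ⇒  L[3][0]=3, U row3=(0, -4, 1, -2)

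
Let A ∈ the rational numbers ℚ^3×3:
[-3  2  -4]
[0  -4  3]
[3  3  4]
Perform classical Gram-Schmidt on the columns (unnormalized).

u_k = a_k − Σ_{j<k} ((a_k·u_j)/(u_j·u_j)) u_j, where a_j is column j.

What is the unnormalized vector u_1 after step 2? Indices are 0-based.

Step 1: u_0 = a_0 = (-3, 0, 3).
Step 2: u_1 = a_1 − (1/6)·u_0 = (5/2, -4, 5/2).

u_1 = (5/2, -4, 5/2)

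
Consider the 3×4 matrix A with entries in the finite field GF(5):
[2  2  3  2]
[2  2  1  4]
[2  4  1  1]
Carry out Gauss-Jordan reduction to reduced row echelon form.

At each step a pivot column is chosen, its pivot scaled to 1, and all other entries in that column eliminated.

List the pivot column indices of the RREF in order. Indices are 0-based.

pivot columns: 0, 1, 2

pivot(0,0)=2: scale R0 → (1, 1, 4, 1)
  clear (1,0): R1 −= (2)R0 → (0, 0, 3, 2)
  clear (2,0): R2 −= (2)R0 → (0, 2, 3, 4)
pivot(1,1): swap R1↔R2
pivot(1,1)=2: scale R1 → (0, 1, 4, 2)
  clear (0,1): R0 −= (1)R1 → (1, 0, 0, 4)
pivot(2,2)=3: scale R2 → (0, 0, 1, 4)
  clear (1,2): R1 −= (4)R2 → (0, 1, 0, 1)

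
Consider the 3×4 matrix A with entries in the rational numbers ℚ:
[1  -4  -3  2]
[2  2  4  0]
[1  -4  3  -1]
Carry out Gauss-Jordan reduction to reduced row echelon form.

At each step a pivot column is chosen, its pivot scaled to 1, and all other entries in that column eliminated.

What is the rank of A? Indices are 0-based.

rank = 3

[1] R0 /= 1  ⇒  (1, -4, -3, 2)
     R1 -= 2·R0  ⇒  (0, 10, 10, -4)
     R2 -= 1·R0  ⇒  (0, 0, 6, -3)
[2] R1 /= 10  ⇒  (0, 1, 1, -2/5)
     R0 -= -4·R1  ⇒  (1, 0, 1, 2/5)
[3] R2 /= 6  ⇒  (0, 0, 1, -1/2)
     R0 -= 1·R2  ⇒  (1, 0, 0, 9/10)
     R1 -= 1·R2  ⇒  (0, 1, 0, 1/10)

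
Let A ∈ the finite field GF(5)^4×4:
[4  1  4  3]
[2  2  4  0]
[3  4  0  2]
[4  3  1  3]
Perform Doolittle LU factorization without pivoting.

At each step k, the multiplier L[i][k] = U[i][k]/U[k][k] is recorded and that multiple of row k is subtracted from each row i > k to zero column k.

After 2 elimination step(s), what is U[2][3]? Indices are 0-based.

U[2][3] = 3

k=0: U[0][0]=4
  eliminate (1,0): mult=3, new row 1: (0, 4, 2, 1); set L[1][0]=3
  eliminate (2,0): mult=2, new row 2: (0, 2, 2, 1); set L[2][0]=2
  eliminate (3,0): mult=1, new row 3: (0, 2, 2, 0); set L[3][0]=1
k=1: U[1][1]=4
  eliminate (2,1): mult=3, new row 2: (0, 0, 1, 3); set L[2][1]=3
  eliminate (3,1): mult=3, new row 3: (0, 0, 1, 2); set L[3][1]=3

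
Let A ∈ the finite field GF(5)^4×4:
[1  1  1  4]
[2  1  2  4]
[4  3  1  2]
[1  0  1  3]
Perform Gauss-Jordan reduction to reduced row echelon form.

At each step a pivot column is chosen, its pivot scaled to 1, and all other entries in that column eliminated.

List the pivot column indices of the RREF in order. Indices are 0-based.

pivot columns: 0, 1, 2, 3

step 1: normalize row 0 (÷1) = (1, 1, 1, 4)
  row 1: subtract 2×row0 = (0, 4, 0, 1)
  row 2: subtract 4×row0 = (0, 4, 2, 1)
  row 3: subtract 1×row0 = (0, 4, 0, 4)
step 2: normalize row 1 (÷4) = (0, 1, 0, 4)
  row 0: subtract 1×row1 = (1, 0, 1, 0)
  row 2: subtract 4×row1 = (0, 0, 2, 0)
  row 3: subtract 4×row1 = (0, 0, 0, 3)
step 3: normalize row 2 (÷2) = (0, 0, 1, 0)
  row 0: subtract 1×row2 = (1, 0, 0, 0)
step 4: normalize row 3 (÷3) = (0, 0, 0, 1)
  row 1: subtract 4×row3 = (0, 1, 0, 0)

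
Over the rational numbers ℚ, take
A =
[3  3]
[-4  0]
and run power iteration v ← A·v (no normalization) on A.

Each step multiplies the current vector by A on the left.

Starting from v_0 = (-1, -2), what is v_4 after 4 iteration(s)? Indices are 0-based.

v_4 = (369, -252)

v_0 = (-1, -2).
v_1 = A·v_0 = (-9, 4).
v_2 = A·v_1 = (-15, 36).
v_3 = A·v_2 = (63, 60).
v_4 = A·v_3 = (369, -252).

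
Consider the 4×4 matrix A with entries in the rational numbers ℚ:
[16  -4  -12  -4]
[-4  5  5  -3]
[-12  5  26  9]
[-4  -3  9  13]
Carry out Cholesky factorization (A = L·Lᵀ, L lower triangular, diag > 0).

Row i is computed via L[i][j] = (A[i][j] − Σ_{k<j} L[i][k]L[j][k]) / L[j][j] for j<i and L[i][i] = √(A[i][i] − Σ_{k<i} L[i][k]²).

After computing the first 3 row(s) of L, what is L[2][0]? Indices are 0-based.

Step 1: L[0][0] = √(16) = 4.
  L[1][0] = (-4) / L[0][0] = -1.
Step 2: L[1][1] = √(4) = 2.
  L[2][0] = (-12) / L[0][0] = -3.
  L[2][1] = (2) / L[1][1] = 1.
Step 3: L[2][2] = √(16) = 4.

L[2][0] = -3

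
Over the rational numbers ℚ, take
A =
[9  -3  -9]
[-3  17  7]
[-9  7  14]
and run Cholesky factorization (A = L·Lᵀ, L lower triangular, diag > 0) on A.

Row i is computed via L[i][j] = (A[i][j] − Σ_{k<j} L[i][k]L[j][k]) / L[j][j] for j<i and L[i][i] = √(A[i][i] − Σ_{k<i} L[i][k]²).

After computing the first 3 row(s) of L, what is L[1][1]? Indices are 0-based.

Step 1: L[0][0] = √(9) = 3.
  L[1][0] = (-3) / L[0][0] = -1.
Step 2: L[1][1] = √(16) = 4.
  L[2][0] = (-9) / L[0][0] = -3.
  L[2][1] = (4) / L[1][1] = 1.
Step 3: L[2][2] = √(4) = 2.

L[1][1] = 4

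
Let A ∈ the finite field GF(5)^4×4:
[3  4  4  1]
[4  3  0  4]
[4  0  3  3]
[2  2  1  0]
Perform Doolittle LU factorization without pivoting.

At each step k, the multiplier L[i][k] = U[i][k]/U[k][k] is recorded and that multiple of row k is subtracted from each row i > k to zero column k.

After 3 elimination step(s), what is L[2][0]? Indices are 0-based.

L[2][0] = 3

[col 0] pivot 3
  R1 -= 3*R0 → (0, 1, 3, 1)  (L[1][0] := 3)
  R2 -= 3*R0 → (0, 3, 1, 0)  (L[2][0] := 3)
  R3 -= 4*R0 → (0, 1, 0, 1)  (L[3][0] := 4)
[col 1] pivot 1
  R2 -= 3*R1 → (0, 0, 2, 2)  (L[2][1] := 3)
  R3 -= 1*R1 → (0, 0, 2, 0)  (L[3][1] := 1)
[col 2] pivot 2
  R3 -= 1*R2 → (0, 0, 0, 3)  (L[3][2] := 1)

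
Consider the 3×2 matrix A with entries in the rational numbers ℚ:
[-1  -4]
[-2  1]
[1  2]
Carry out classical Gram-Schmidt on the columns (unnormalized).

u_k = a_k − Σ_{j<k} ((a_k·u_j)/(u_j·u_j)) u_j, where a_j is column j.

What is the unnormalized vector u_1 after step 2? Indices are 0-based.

u_1 = (-10/3, 7/3, 4/3)

Step 1: u_0 = a_0 = (-1, -2, 1).
Step 2: u_1 = a_1 − (2/3)·u_0 = (-10/3, 7/3, 4/3).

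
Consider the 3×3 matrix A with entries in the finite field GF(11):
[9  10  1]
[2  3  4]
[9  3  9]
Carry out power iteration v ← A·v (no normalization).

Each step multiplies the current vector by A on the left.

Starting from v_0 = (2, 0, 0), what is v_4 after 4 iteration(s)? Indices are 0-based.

v_4 = (5, 6, 2)

v_0 = (2, 0, 0).
v_1 = A·v_0 = (7, 4, 7).
v_2 = A·v_1 = (0, 10, 6).
v_3 = A·v_2 = (7, 10, 7).
v_4 = A·v_3 = (5, 6, 2).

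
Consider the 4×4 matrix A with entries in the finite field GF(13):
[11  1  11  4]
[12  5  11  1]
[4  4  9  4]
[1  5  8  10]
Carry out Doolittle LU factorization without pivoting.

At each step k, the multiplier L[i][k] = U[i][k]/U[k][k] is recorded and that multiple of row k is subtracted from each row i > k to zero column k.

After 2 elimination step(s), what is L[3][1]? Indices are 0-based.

L[3][1] = 7

k=0: U[0][0]=11
  eliminate (1,0): mult=7, new row 1: (0, 11, 12, 12); set L[1][0]=7
  eliminate (2,0): mult=11, new row 2: (0, 6, 5, 12); set L[2][0]=11
  eliminate (3,0): mult=6, new row 3: (0, 12, 7, 12); set L[3][0]=6
k=1: U[1][1]=11
  eliminate (2,1): mult=10, new row 2: (0, 0, 2, 9); set L[2][1]=10
  eliminate (3,1): mult=7, new row 3: (0, 0, 1, 6); set L[3][1]=7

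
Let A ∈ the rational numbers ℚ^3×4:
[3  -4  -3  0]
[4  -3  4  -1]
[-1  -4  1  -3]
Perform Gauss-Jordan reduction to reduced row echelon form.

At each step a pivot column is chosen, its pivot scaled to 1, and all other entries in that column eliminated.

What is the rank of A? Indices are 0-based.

rank = 3

pivot(0,0)=3: scale R0 → (1, -4/3, -1, 0)
  clear (1,0): R1 −= (4)R0 → (0, 7/3, 8, -1)
  clear (2,0): R2 −= (-1)R0 → (0, -16/3, 0, -3)
pivot(1,1)=7/3: scale R1 → (0, 1, 24/7, -3/7)
  clear (0,1): R0 −= (-4/3)R1 → (1, 0, 25/7, -4/7)
  clear (2,1): R2 −= (-16/3)R1 → (0, 0, 128/7, -37/7)
pivot(2,2)=128/7: scale R2 → (0, 0, 1, -37/128)
  clear (0,2): R0 −= (25/7)R2 → (1, 0, 0, 59/128)
  clear (1,2): R1 −= (24/7)R2 → (0, 1, 0, 9/16)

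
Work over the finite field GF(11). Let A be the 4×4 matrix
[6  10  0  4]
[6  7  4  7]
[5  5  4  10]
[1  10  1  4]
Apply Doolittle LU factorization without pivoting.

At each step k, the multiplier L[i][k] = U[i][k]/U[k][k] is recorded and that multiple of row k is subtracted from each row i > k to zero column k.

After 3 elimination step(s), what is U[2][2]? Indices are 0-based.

Step 1: pivot at (0,0) is 6.
  row1 ← row1 − (1)·row0  ⇒  L[1][0]=1, U row1=(0, 8, 4, 3)
  row2 ← row2 − (10)·row0  ⇒  L[2][0]=10, U row2=(0, 4, 4, 3)
  row3 ← row3 − (2)·row0  ⇒  L[3][0]=2, U row3=(0, 1, 1, 7)
Step 2: pivot at (1,1) is 8.
  row2 ← row2 − (6)·row1  ⇒  L[2][1]=6, U row2=(0, 0, 2, 7)
  row3 ← row3 − (7)·row1  ⇒  L[3][1]=7, U row3=(0, 0, 6, 8)
Step 3: pivot at (2,2) is 2.
  row3 ← row3 − (3)·row2  ⇒  L[3][2]=3, U row3=(0, 0, 0, 9)

U[2][2] = 2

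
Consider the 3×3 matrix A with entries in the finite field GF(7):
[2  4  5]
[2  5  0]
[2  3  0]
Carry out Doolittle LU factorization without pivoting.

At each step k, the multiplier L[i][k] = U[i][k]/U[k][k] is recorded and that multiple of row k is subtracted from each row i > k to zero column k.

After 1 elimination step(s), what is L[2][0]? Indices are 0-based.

L[2][0] = 1

Step 1: pivot at (0,0) is 2.
  row1 ← row1 − (1)·row0  ⇒  L[1][0]=1, U row1=(0, 1, 2)
  row2 ← row2 − (1)·row0  ⇒  L[2][0]=1, U row2=(0, 6, 2)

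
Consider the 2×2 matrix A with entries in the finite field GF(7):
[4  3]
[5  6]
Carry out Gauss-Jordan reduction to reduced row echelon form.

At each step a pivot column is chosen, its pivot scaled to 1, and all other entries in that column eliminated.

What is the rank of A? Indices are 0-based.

rank = 2

[1] R0 /= 4  ⇒  (1, 6)
     R1 -= 5·R0  ⇒  (0, 4)
[2] R1 /= 4  ⇒  (0, 1)
     R0 -= 6·R1  ⇒  (1, 0)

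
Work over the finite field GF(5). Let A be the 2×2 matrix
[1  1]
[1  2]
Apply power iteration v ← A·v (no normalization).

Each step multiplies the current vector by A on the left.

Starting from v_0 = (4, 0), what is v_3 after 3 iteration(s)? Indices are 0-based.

v_3 = (0, 2)

v_0 = (4, 0).
v_1 = A·v_0 = (4, 4).
v_2 = A·v_1 = (3, 2).
v_3 = A·v_2 = (0, 2).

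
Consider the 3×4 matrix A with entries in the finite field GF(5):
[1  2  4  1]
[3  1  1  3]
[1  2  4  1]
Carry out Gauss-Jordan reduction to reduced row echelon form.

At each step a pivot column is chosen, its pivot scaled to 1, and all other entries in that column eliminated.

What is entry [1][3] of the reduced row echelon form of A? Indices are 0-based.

M[1][3] = 0

pivot(0,0)=1: scale R0 → (1, 2, 4, 1)
  clear (1,0): R1 −= (3)R0 → (0, 0, 4, 0)
  clear (2,0): R2 −= (1)R0 → (0, 0, 0, 0)
col 1: no nonzero at/below row 1; advance.
pivot(1,2)=4: scale R1 → (0, 0, 1, 0)
  clear (0,2): R0 −= (4)R1 → (1, 2, 0, 1)
col 3: no nonzero at/below row 2; advance.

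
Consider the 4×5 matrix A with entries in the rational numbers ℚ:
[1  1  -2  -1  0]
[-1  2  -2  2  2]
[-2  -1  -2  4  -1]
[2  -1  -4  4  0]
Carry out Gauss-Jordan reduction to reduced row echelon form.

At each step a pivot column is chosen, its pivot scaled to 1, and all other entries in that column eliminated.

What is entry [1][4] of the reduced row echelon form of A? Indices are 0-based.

[1] R0 /= 1  ⇒  (1, 1, -2, -1, 0)
     R1 -= -1·R0  ⇒  (0, 3, -4, 1, 2)
     R2 -= -2·R0  ⇒  (0, 1, -6, 2, -1)
     R3 -= 2·R0  ⇒  (0, -3, 0, 6, 0)
[2] R1 /= 3  ⇒  (0, 1, -4/3, 1/3, 2/3)
     R0 -= 1·R1  ⇒  (1, 0, -2/3, -4/3, -2/3)
     R2 -= 1·R1  ⇒  (0, 0, -14/3, 5/3, -5/3)
     R3 -= -3·R1  ⇒  (0, 0, -4, 7, 2)
[3] R2 /= -14/3  ⇒  (0, 0, 1, -5/14, 5/14)
     R0 -= -2/3·R2  ⇒  (1, 0, 0, -11/7, -3/7)
     R1 -= -4/3·R2  ⇒  (0, 1, 0, -1/7, 8/7)
     R3 -= -4·R2  ⇒  (0, 0, 0, 39/7, 24/7)
[4] R3 /= 39/7  ⇒  (0, 0, 0, 1, 8/13)
     R0 -= -11/7·R3  ⇒  (1, 0, 0, 0, 7/13)
     R1 -= -1/7·R3  ⇒  (0, 1, 0, 0, 16/13)
     R2 -= -5/14·R3  ⇒  (0, 0, 1, 0, 15/26)

M[1][4] = 16/13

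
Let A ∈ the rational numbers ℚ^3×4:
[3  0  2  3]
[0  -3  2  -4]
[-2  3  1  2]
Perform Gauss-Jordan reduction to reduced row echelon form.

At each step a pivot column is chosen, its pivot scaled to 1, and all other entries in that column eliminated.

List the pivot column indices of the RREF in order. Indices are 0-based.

pivot(0,0)=3: scale R0 → (1, 0, 2/3, 1)
  clear (2,0): R2 −= (-2)R0 → (0, 3, 7/3, 4)
pivot(1,1)=-3: scale R1 → (0, 1, -2/3, 4/3)
  clear (2,1): R2 −= (3)R1 → (0, 0, 13/3, 0)
pivot(2,2)=13/3: scale R2 → (0, 0, 1, 0)
  clear (0,2): R0 −= (2/3)R2 → (1, 0, 0, 1)
  clear (1,2): R1 −= (-2/3)R2 → (0, 1, 0, 4/3)

pivot columns: 0, 1, 2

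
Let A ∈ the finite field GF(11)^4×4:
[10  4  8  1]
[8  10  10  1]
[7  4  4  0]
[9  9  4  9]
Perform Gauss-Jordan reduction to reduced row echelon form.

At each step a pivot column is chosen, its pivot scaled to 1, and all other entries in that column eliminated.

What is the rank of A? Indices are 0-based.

rank = 4

step 1: normalize row 0 (÷10) = (1, 7, 3, 10)
  row 1: subtract 8×row0 = (0, 9, 8, 9)
  row 2: subtract 7×row0 = (0, 10, 5, 7)
  row 3: subtract 9×row0 = (0, 1, 10, 7)
step 2: normalize row 1 (÷9) = (0, 1, 7, 1)
  row 0: subtract 7×row1 = (1, 0, 9, 3)
  row 2: subtract 10×row1 = (0, 0, 1, 8)
  row 3: subtract 1×row1 = (0, 0, 3, 6)
step 3: normalize row 2 (÷1) = (0, 0, 1, 8)
  row 0: subtract 9×row2 = (1, 0, 0, 8)
  row 1: subtract 7×row2 = (0, 1, 0, 0)
  row 3: subtract 3×row2 = (0, 0, 0, 4)
step 4: normalize row 3 (÷4) = (0, 0, 0, 1)
  row 0: subtract 8×row3 = (1, 0, 0, 0)
  row 2: subtract 8×row3 = (0, 0, 1, 0)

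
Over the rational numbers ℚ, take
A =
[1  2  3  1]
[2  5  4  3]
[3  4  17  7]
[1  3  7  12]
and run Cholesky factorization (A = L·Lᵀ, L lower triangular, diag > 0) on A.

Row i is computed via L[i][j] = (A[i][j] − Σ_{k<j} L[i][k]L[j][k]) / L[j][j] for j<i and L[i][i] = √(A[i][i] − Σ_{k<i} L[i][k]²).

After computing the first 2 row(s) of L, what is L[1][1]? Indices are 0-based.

L[1][1] = 1

Step 1: L[0][0] = √(1) = 1.
  L[1][0] = (2) / L[0][0] = 2.
Step 2: L[1][1] = √(1) = 1.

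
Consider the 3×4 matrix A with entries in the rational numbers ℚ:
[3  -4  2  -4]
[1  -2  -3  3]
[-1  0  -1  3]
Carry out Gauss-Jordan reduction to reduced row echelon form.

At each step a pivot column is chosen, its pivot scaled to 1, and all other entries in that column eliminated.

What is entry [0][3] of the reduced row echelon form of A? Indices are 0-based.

M[0][3] = -2

pivot(0,0)=3: scale R0 → (1, -4/3, 2/3, -4/3)
  clear (1,0): R1 −= (1)R0 → (0, -2/3, -11/3, 13/3)
  clear (2,0): R2 −= (-1)R0 → (0, -4/3, -1/3, 5/3)
pivot(1,1)=-2/3: scale R1 → (0, 1, 11/2, -13/2)
  clear (0,1): R0 −= (-4/3)R1 → (1, 0, 8, -10)
  clear (2,1): R2 −= (-4/3)R1 → (0, 0, 7, -7)
pivot(2,2)=7: scale R2 → (0, 0, 1, -1)
  clear (0,2): R0 −= (8)R2 → (1, 0, 0, -2)
  clear (1,2): R1 −= (11/2)R2 → (0, 1, 0, -1)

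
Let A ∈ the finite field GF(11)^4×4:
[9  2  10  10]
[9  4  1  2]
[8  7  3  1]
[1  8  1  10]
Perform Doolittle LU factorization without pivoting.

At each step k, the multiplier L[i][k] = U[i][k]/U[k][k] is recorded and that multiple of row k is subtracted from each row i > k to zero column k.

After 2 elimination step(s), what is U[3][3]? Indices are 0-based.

U[3][3] = 7

Step 1: pivot at (0,0) is 9.
  row1 ← row1 − (1)·row0  ⇒  L[1][0]=1, U row1=(0, 2, 2, 3)
  row2 ← row2 − (7)·row0  ⇒  L[2][0]=7, U row2=(0, 4, 10, 8)
  row3 ← row3 − (5)·row0  ⇒  L[3][0]=5, U row3=(0, 9, 6, 4)
Step 2: pivot at (1,1) is 2.
  row2 ← row2 − (2)·row1  ⇒  L[2][1]=2, U row2=(0, 0, 6, 2)
  row3 ← row3 − (10)·row1  ⇒  L[3][1]=10, U row3=(0, 0, 8, 7)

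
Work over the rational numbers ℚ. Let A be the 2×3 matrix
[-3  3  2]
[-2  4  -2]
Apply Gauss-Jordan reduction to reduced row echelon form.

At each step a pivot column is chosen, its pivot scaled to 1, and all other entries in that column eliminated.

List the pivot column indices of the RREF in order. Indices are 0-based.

pivot columns: 0, 1

[1] R0 /= -3  ⇒  (1, -1, -2/3)
     R1 -= -2·R0  ⇒  (0, 2, -10/3)
[2] R1 /= 2  ⇒  (0, 1, -5/3)
     R0 -= -1·R1  ⇒  (1, 0, -7/3)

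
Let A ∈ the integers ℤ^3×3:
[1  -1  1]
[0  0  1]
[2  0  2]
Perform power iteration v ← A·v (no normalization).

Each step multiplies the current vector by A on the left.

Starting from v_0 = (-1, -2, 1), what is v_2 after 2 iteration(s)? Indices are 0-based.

v_0 = (-1, -2, 1).
v_1 = A·v_0 = (2, 1, 0).
v_2 = A·v_1 = (1, 0, 4).

v_2 = (1, 0, 4)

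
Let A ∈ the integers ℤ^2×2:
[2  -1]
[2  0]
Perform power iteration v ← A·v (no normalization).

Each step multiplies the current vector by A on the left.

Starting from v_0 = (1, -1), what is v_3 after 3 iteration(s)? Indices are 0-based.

v_3 = (2, 8)

v_0 = (1, -1).
v_1 = A·v_0 = (3, 2).
v_2 = A·v_1 = (4, 6).
v_3 = A·v_2 = (2, 8).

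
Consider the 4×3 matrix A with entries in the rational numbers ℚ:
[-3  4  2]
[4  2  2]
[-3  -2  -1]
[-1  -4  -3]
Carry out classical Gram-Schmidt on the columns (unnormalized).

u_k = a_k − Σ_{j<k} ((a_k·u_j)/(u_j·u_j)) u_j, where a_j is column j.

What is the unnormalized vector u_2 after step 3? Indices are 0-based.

Step 1: u_0 = a_0 = (-3, 4, -3, -1).
Step 2: u_1 = a_1 − (6/35)·u_0 = (158/35, 46/35, -52/35, -134/35).
Step 3: u_2 = a_2 − (8/35)·u_0 − (431/682)·u_1 = (-57/341, 87/341, 213/341, -120/341).

u_2 = (-57/341, 87/341, 213/341, -120/341)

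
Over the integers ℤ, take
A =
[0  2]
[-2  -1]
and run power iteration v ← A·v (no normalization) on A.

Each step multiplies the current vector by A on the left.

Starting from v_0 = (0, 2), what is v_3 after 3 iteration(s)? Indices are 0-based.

v_0 = (0, 2).
v_1 = A·v_0 = (4, -2).
v_2 = A·v_1 = (-4, -6).
v_3 = A·v_2 = (-12, 14).

v_3 = (-12, 14)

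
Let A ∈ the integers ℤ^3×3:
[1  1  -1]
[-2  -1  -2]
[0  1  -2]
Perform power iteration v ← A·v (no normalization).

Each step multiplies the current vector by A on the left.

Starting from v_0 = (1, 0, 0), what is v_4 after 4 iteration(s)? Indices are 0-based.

v_0 = (1, 0, 0).
v_1 = A·v_0 = (1, -2, 0).
v_2 = A·v_1 = (-1, 0, -2).
v_3 = A·v_2 = (1, 6, 4).
v_4 = A·v_3 = (3, -16, -2).

v_4 = (3, -16, -2)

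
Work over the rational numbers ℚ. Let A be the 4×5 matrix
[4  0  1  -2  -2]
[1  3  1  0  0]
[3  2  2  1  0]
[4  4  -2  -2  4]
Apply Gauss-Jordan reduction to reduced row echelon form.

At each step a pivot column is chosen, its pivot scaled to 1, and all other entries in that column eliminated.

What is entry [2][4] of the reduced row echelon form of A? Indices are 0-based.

M[2][4] = -74/49

step 1: normalize row 0 (÷4) = (1, 0, 1/4, -1/2, -1/2)
  row 1: subtract 1×row0 = (0, 3, 3/4, 1/2, 1/2)
  row 2: subtract 3×row0 = (0, 2, 5/4, 5/2, 3/2)
  row 3: subtract 4×row0 = (0, 4, -3, 0, 6)
step 2: normalize row 1 (÷3) = (0, 1, 1/4, 1/6, 1/6)
  row 2: subtract 2×row1 = (0, 0, 3/4, 13/6, 7/6)
  row 3: subtract 4×row1 = (0, 0, -4, -2/3, 16/3)
step 3: normalize row 2 (÷3/4) = (0, 0, 1, 26/9, 14/9)
  row 0: subtract 1/4×row2 = (1, 0, 0, -11/9, -8/9)
  row 1: subtract 1/4×row2 = (0, 1, 0, -5/9, -2/9)
  row 3: subtract -4×row2 = (0, 0, 0, 98/9, 104/9)
step 4: normalize row 3 (÷98/9) = (0, 0, 0, 1, 52/49)
  row 0: subtract -11/9×row3 = (1, 0, 0, 0, 20/49)
  row 1: subtract -5/9×row3 = (0, 1, 0, 0, 18/49)
  row 2: subtract 26/9×row3 = (0, 0, 1, 0, -74/49)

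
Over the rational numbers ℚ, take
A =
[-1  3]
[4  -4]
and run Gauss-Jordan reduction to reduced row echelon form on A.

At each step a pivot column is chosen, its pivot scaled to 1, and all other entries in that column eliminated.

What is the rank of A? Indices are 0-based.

rank = 2

pivot(0,0)=-1: scale R0 → (1, -3)
  clear (1,0): R1 −= (4)R0 → (0, 8)
pivot(1,1)=8: scale R1 → (0, 1)
  clear (0,1): R0 −= (-3)R1 → (1, 0)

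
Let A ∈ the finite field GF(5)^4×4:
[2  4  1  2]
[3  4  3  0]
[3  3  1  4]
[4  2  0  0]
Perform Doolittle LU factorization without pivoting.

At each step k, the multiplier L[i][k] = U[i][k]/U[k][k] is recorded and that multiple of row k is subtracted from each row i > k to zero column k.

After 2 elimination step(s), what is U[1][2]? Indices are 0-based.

U[1][2] = 4

Step 1: pivot at (0,0) is 2.
  row1 ← row1 − (4)·row0  ⇒  L[1][0]=4, U row1=(0, 3, 4, 2)
  row2 ← row2 − (4)·row0  ⇒  L[2][0]=4, U row2=(0, 2, 2, 1)
  row3 ← row3 − (2)·row0  ⇒  L[3][0]=2, U row3=(0, 4, 3, 1)
Step 2: pivot at (1,1) is 3.
  row2 ← row2 − (4)·row1  ⇒  L[2][1]=4, U row2=(0, 0, 1, 3)
  row3 ← row3 − (3)·row1  ⇒  L[3][1]=3, U row3=(0, 0, 1, 0)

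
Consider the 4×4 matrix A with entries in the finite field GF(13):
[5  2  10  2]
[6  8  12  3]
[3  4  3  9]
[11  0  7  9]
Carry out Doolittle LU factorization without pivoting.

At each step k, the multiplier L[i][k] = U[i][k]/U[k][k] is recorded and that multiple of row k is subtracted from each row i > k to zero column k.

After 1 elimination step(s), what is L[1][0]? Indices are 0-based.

L[1][0] = 9

k=0: U[0][0]=5
  eliminate (1,0): mult=9, new row 1: (0, 3, 0, 11); set L[1][0]=9
  eliminate (2,0): mult=11, new row 2: (0, 8, 10, 0); set L[2][0]=11
  eliminate (3,0): mult=10, new row 3: (0, 6, 11, 2); set L[3][0]=10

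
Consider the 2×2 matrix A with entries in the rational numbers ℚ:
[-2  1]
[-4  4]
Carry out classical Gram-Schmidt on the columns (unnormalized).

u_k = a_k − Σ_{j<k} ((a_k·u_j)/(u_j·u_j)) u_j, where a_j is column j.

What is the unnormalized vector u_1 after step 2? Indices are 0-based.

u_1 = (-4/5, 2/5)

Step 1: u_0 = a_0 = (-2, -4).
Step 2: u_1 = a_1 − (-9/10)·u_0 = (-4/5, 2/5).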